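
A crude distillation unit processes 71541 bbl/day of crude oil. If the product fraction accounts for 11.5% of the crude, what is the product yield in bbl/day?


Crude throughput = 71541 bbl/day
Fraction yield = 11.5%
yield = throughput * fraction / 100
yield = 71541 * 11.5 / 100 = 8227.215

8227.215 bbl/day


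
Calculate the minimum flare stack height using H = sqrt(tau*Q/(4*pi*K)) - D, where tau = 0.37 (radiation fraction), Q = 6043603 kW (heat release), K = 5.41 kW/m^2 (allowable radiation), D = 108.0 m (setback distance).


tau*Q/(4*pi*K) = 0.37 * 6043603 / (4 * pi * 5.41) = 32892
sqrt(32892) = 181.362
H = 181.362 - 108.0 = 73.36

73.36 m


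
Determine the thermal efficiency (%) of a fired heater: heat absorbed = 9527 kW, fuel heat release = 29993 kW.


Furnace efficiency = Q_absorbed / Q_fuel * 100
= 9527 / 29993 * 100 = 31.76

31.76 %


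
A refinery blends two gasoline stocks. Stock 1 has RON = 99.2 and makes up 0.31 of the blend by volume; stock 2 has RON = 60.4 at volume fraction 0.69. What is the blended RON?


Linear blending: RON_blend = sum(vi * RONi)
Contribution 1: 0.31 * 99.2 = 30.752
Contribution 2: 0.69 * 60.4 = 41.676
RON_blend = 30.752 + 41.676 = 72.428

72.428


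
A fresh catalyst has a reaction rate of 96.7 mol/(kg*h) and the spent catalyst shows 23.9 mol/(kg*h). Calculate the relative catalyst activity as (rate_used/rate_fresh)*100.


Activity (%) = (rate_used / rate_fresh) * 100
rate_used = 23.9, rate_fresh = 96.7
= (23.9 / 96.7) * 100
= 0.2472 * 100 = 24.72

24.72 %


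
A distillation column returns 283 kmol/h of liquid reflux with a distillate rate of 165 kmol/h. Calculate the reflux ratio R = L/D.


Reflux ratio definition: R = L / D (liquid returned / distillate withdrawn)
L = 283 kmol/h, D = 165 kmol/h
R = 283 / 165 = 1.715

1.715


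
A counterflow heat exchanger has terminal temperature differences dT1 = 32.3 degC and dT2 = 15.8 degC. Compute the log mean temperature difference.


LMTD = (dT1 - dT2) / ln(dT1/dT2)
= (32.3 - 15.8) / ln(32.3 / 15.8) = 16.5 / 0.715057 = 23.08

23.08 degC


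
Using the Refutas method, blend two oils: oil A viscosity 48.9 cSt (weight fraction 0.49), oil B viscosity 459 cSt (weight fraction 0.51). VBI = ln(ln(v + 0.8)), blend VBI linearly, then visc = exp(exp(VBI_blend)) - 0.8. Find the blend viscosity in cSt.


Refutas method: VBN_i = 14.534*ln(ln(visc_i + 0.8)) + 10.975, blended linearly by mass fraction; since VBN is linear in VBI_i = ln(ln(visc_i + 0.8)) and the fractions sum to 1, blend VBI directly: visc = exp(exp(VBI_blend)) - 0.8
VBI_1 = ln(ln(48.9 + 0.8)) = 1.36252
VBI_2 = ln(ln(459 + 0.8)) = 1.81332
VBI_blend = 0.49 * 1.36252 + 0.51 * 1.81332 = 1.59243
visc_blend = exp(exp(1.59243)) - 0.8 = 135.6

135.6 cSt


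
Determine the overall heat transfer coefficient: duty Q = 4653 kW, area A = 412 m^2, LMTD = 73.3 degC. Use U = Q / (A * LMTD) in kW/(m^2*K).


From Q = U*A*LMTD, U = Q / (A * LMTD)
U = 4653 / (412 * 73.3) = 4653 / 30199.6 = 0.1541

0.1541 kW/(m^2*K)


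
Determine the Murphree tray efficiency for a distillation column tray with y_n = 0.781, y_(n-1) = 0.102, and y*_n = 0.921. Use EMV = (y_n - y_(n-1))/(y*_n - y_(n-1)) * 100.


Murphree vapor efficiency: EMV = (y_n - y_(n-1)) / (y*_n - y_(n-1)) * 100
EMV = (0.781 - 0.102) / (0.921 - 0.102) * 100 = 0.679 / 0.819 * 100 = 82.91

82.91 %


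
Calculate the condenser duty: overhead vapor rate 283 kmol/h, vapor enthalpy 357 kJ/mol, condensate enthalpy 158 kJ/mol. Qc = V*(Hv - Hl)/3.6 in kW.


Qc = 283 * (357 - 158) / 3.6 = 283 * 199 / 3.6 = 15640

15640 kW


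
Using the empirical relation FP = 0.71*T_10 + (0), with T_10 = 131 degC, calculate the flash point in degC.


FP = 0.71 * 131 + (0) = 93.01

93.01 degC


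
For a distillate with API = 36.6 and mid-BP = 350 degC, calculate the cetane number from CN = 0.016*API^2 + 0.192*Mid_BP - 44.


CN = 0.016 * 36.6^2 + 0.192 * 350 - 44
CN = 21.43296 + 67.2 - 44 = 44.63296

44.63296


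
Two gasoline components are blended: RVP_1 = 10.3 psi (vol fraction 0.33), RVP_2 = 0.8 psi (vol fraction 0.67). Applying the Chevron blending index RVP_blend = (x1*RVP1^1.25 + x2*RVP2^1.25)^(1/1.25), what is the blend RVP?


Chevron index: RVP_blend = (sum xi*RVPi^1.25)^(1/1.25)
RVP^1.25 terms: 0.33 * 10.3^1.25 + 0.67 * 0.8^1.25 = 6.59612
RVP_blend = 6.59612^(1/1.25) = 4.523

4.523 psi


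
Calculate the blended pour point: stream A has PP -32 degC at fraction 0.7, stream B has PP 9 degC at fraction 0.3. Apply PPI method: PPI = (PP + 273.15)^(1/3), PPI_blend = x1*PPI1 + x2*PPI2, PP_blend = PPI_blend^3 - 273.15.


PPI_1 = (-32 + 273.15)^(1/3) = 6.224375
PPI_2 = (9 + 273.15)^(1/3) = 6.558835
PPI_blend = 0.7 * 6.224375 + 0.3 * 6.558835 = 6.324713
PP_blend = 6.324713^3 - 273.15 = 253.0011 - 273.15 = -20.15

-20.15 degC


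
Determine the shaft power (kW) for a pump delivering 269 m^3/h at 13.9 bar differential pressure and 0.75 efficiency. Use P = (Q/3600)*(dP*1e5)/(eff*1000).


Q = 269 / 3600 = 0.0747222 m^3/s
P = 0.0747222 * (13.9 * 1e5) / 0.75 / 1000 = 138.5

138.5 kW


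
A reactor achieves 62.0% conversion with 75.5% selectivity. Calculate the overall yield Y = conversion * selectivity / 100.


Overall yield = conversion (%) * selectivity (%) / 100
Conversion = 62.0%, Selectivity = 75.5%
Y = 62.0 * 75.5 / 100
= 46.81 %

46.81 %


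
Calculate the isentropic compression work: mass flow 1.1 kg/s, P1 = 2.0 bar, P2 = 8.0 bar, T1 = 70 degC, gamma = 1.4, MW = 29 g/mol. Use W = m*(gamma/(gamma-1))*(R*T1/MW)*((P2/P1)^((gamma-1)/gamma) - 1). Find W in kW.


Isentropic work: W = m*(gamma/(gamma-1))*(R*T1/MW)*((P2/P1)^((gamma-1)/gamma) - 1)
T1 = 70 + 273.15 = 343.15 K
Pressure ratio = 8.0 / 2.0 = 4
Exponent = (1.4 - 1)/1.4 = 0.285714
(P2/P1)^exp - 1 = 4^0.285714 - 1 = 0.485994
W = 1.1 * 1.4 / 0.4 * 8.314 * 343.15 / 29 * 0.485994 = 184.1

184.1 kW


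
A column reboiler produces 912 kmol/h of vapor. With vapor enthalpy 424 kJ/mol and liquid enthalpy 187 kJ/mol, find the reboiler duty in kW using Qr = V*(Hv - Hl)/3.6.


Qr = 912 * (424 - 187) / 3.6 = 912 * 237 / 3.6 = 60040

60040 kW


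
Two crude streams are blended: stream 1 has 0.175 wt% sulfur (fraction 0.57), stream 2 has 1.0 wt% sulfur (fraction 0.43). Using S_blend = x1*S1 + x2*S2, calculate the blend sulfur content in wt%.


Linear sulfur blending: S_blend = x1*S1 + x2*S2
Contribution 1: 0.57 * 0.175 = 0.09975 wt%
Contribution 2: 0.43 * 1.0 = 0.43 wt%
S_blend = 0.09975 + 0.43 = 0.52975

0.52975 wt%


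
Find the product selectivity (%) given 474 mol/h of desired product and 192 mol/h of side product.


Selectivity = desired / (desired + undesired) * 100
Total products = 474 + 192 = 666 mol/h
S = 474 / 666 * 100
= 0.7117 * 100
= 71.17 %

71.17 %


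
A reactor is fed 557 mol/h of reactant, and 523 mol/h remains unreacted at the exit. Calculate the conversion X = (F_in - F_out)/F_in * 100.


X = (F_in - F_out) / F_in * 100
Moles reacted = 557 - 523 = 34
X = 34 / 557 * 100
= 0.06104 * 100
= 6.104 %

6.104 %


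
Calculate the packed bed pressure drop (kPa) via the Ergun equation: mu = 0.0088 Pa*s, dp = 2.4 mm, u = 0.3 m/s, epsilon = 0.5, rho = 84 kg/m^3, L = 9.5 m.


dp = 2.4 mm = 0.0024 m
Viscous term = 150*0.0088*0.3*(1-0.5)^2 / (0.0024^2*0.5^3) = 137500
Inertial term = 1.75*84*0.3^2*(1-0.5) / (0.0024*0.5^3) = 22050
dP/L = 137500 + 22050 = 159550 Pa/m
dP = 159550 * 9.5 / 1000 = 1516 kPa

1516 kPa


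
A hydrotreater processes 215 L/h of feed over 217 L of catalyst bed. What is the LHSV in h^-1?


LHSV = volumetric feed rate / catalyst volume
= 215 L/h / 217 L
= 0.9908 h^-1

0.9908 h^-1


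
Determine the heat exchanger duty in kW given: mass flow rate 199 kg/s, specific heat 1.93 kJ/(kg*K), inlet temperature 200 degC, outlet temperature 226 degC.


Q = m_dot * cp * delta_T
delta_T = 226 - 200 = 26 K
Q = 199 * 1.93 * 26
= 384.07 * 26
= 9985.82 kW

9985.82 kW


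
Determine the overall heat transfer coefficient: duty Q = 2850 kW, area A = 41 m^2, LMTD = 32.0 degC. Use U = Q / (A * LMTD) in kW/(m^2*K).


From Q = U*A*LMTD, U = Q / (A * LMTD)
U = 2850 / (41 * 32.0) = 2850 / 1312 = 2.172

2.172 kW/(m^2*K)


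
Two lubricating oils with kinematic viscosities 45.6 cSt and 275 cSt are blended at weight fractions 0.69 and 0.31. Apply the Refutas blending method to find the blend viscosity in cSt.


Refutas method: VBN_i = 14.534*ln(ln(visc_i + 0.8)) + 10.975, blended linearly by mass fraction; since VBN is linear in VBI_i = ln(ln(visc_i + 0.8)) and the fractions sum to 1, blend VBI directly: visc = exp(exp(VBI_blend)) - 0.8
VBI_1 = ln(ln(45.6 + 0.8)) = 1.34477
VBI_2 = ln(ln(275 + 0.8)) = 1.72627
VBI_blend = 0.69 * 1.34477 + 0.31 * 1.72627 = 1.46304
visc_blend = exp(exp(1.46304)) - 0.8 = 74.32

74.32 cSt


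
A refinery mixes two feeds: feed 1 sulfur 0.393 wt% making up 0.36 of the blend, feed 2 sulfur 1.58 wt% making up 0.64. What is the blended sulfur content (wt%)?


Linear sulfur blending: S_blend = x1*S1 + x2*S2
Contribution 1: 0.36 * 0.393 = 0.14148 wt%
Contribution 2: 0.64 * 1.58 = 1.0112 wt%
S_blend = 0.14148 + 1.0112 = 1.15268

1.15268 wt%


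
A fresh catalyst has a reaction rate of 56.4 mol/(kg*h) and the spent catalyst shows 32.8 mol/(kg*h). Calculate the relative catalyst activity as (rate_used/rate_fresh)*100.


Activity (%) = (rate_used / rate_fresh) * 100
rate_used = 32.8, rate_fresh = 56.4
= (32.8 / 56.4) * 100
= 0.5816 * 100 = 58.16

58.16 %


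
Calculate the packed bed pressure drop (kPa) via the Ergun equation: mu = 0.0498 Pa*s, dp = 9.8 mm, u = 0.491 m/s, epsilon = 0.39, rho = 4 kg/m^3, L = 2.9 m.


dp = 9.8 mm = 0.0098 m
Viscous term = 150*0.0498*0.491*(1-0.39)^2 / (0.0098^2*0.39^3) = 239561
Inertial term = 1.75*4*0.491^2*(1-0.39) / (0.0098*0.39^3) = 1770.81
dP/L = 239561 + 1770.81 = 241332 Pa/m
dP = 241332 * 2.9 / 1000 = 699.9 kPa

699.9 kPa


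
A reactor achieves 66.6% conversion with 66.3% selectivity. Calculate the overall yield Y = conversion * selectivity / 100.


Overall yield = conversion (%) * selectivity (%) / 100
Conversion = 66.6%, Selectivity = 66.3%
Y = 66.6 * 66.3 / 100
= 44.1558 %

44.1558 %


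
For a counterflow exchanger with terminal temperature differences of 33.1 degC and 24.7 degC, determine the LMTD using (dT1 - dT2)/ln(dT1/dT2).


LMTD = (dT1 - dT2) / ln(dT1/dT2)
= (33.1 - 24.7) / ln(33.1 / 24.7) = 8.4 / 0.29273 = 28.70

28.70 degC


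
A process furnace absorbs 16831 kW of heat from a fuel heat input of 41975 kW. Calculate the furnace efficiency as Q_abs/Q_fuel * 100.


Furnace efficiency = Q_absorbed / Q_fuel * 100
= 16831 / 41975 * 100 = 40.10

40.10 %


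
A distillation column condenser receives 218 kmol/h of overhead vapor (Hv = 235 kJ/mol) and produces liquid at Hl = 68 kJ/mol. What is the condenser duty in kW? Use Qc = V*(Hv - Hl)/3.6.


Qc = 218 * (235 - 68) / 3.6 = 218 * 167 / 3.6 = 10110

10110 kW


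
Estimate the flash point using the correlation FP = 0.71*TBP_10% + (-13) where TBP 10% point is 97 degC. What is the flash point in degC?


FP = 0.71 * 97 + (-13) = 55.87

55.87 degC


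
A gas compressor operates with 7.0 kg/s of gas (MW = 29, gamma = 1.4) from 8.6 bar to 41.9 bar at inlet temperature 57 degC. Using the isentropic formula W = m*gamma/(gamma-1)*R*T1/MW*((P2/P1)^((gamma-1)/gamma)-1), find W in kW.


Isentropic work: W = m*(gamma/(gamma-1))*(R*T1/MW)*((P2/P1)^((gamma-1)/gamma) - 1)
T1 = 57 + 273.15 = 330.15 K
Pressure ratio = 41.9 / 8.6 = 4.87209
Exponent = (1.4 - 1)/1.4 = 0.285714
(P2/P1)^exp - 1 = 4.87209^0.285714 - 1 = 0.572135
W = 7.0 * 1.4 / 0.4 * 8.314 * 330.15 / 29 * 0.572135 = 1327

1327 kW


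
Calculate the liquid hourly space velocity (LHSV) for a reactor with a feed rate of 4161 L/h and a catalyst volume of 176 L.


LHSV = volumetric feed rate / catalyst volume
= 4161 L/h / 176 L
= 23.64 h^-1

23.64 h^-1


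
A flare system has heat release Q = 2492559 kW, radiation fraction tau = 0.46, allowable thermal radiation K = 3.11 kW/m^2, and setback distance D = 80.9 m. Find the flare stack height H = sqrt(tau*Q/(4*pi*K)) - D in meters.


tau*Q/(4*pi*K) = 0.46 * 2492559 / (4 * pi * 3.11) = 29338.2
sqrt(29338.2) = 171.284
H = 171.284 - 80.9 = 90.38

90.38 m


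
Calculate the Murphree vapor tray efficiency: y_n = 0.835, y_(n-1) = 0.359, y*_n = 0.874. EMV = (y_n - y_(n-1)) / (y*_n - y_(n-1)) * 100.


Murphree vapor efficiency: EMV = (y_n - y_(n-1)) / (y*_n - y_(n-1)) * 100
EMV = (0.835 - 0.359) / (0.874 - 0.359) * 100 = 0.476 / 0.515 * 100 = 92.43

92.43 %


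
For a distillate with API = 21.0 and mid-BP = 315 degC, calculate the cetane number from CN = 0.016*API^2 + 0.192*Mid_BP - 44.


CN = 0.016 * 21.0^2 + 0.192 * 315 - 44
CN = 7.056 + 60.48 - 44 = 23.536

23.536


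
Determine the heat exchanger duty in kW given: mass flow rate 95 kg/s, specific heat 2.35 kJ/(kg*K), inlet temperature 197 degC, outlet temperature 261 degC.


Q = m_dot * cp * delta_T
delta_T = 261 - 197 = 64 K
Q = 95 * 2.35 * 64
= 223.25 * 64
= 14288 kW

14288 kW


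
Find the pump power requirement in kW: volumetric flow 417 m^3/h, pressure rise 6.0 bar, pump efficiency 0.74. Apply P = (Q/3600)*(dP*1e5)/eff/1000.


Q = 417 / 3600 = 0.115833 m^3/s
P = 0.115833 * (6.0 * 1e5) / 0.74 / 1000 = 93.92

93.92 kW


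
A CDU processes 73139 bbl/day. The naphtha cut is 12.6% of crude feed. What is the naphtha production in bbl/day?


Crude throughput = 73139 bbl/day
Fraction yield = 12.6%
yield = throughput * fraction / 100
yield = 73139 * 12.6 / 100 = 9215.514

9215.514 bbl/day


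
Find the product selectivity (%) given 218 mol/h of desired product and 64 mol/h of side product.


Selectivity = desired / (desired + undesired) * 100
Total products = 218 + 64 = 282 mol/h
S = 218 / 282 * 100
= 0.7730 * 100
= 77.30 %

77.30 %


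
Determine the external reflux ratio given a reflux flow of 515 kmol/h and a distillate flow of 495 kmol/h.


Reflux ratio definition: R = L / D (liquid returned / distillate withdrawn)
L = 515 kmol/h, D = 495 kmol/h
R = 515 / 495 = 1.040

1.040


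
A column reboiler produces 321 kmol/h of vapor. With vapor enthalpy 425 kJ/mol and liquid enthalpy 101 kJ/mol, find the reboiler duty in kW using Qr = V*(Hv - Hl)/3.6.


Qr = 321 * (425 - 101) / 3.6 = 321 * 324 / 3.6 = 28890

28890 kW


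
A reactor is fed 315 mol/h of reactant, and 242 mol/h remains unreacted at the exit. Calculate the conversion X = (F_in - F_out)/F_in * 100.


X = (F_in - F_out) / F_in * 100
Moles reacted = 315 - 242 = 73
X = 73 / 315 * 100
= 0.2317 * 100
= 23.17 %

23.17 %


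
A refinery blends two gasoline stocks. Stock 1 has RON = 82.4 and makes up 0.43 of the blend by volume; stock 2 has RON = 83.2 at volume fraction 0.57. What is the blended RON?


Linear blending: RON_blend = sum(vi * RONi)
Contribution 1: 0.43 * 82.4 = 35.432
Contribution 2: 0.57 * 83.2 = 47.424
RON_blend = 35.432 + 47.424 = 82.856

82.856


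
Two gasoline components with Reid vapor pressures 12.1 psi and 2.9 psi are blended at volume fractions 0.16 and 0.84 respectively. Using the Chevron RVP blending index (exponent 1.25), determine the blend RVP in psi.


Chevron index: RVP_blend = (sum xi*RVPi^1.25)^(1/1.25)
RVP^1.25 terms: 0.16 * 12.1^1.25 + 0.84 * 2.9^1.25 = 6.78968
RVP_blend = 6.78968^(1/1.25) = 4.629

4.629 psi


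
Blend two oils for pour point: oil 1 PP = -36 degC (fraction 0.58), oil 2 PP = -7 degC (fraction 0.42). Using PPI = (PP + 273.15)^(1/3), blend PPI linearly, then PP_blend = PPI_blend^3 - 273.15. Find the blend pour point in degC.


PPI_1 = (-36 + 273.15)^(1/3) = 6.189768
PPI_2 = (-7 + 273.15)^(1/3) = 6.432436
PPI_blend = 0.58 * 6.189768 + 0.42 * 6.432436 = 6.291689
PP_blend = 6.291689^3 - 273.15 = 249.0587 - 273.15 = -24.09

-24.09 degC


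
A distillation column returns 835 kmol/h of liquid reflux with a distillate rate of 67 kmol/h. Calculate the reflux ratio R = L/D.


Reflux ratio definition: R = L / D (liquid returned / distillate withdrawn)
L = 835 kmol/h, D = 67 kmol/h
R = 835 / 67 = 12.46

12.46


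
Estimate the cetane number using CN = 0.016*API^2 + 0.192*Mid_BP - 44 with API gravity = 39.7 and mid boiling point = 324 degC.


CN = 0.016 * 39.7^2 + 0.192 * 324 - 44
CN = 25.21744 + 62.208 - 44 = 43.42544

43.42544


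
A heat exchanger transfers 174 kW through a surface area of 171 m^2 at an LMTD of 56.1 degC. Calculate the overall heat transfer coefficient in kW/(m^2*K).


From Q = U*A*LMTD, U = Q / (A * LMTD)
U = 174 / (171 * 56.1) = 174 / 9593.1 = 0.01814

0.01814 kW/(m^2*K)


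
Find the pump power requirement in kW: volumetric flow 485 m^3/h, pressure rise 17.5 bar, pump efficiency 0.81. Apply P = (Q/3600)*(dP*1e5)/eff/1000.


Q = 485 / 3600 = 0.134722 m^3/s
P = 0.134722 * (17.5 * 1e5) / 0.81 / 1000 = 291.1

291.1 kW


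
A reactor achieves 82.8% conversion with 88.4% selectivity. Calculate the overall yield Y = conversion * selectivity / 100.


Overall yield = conversion (%) * selectivity (%) / 100
Conversion = 82.8%, Selectivity = 88.4%
Y = 82.8 * 88.4 / 100
= 73.1952 %

73.1952 %


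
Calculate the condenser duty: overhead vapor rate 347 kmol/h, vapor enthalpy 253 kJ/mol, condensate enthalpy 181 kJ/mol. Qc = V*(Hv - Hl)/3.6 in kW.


Qc = 347 * (253 - 181) / 3.6 = 347 * 72 / 3.6 = 6940

6940 kW


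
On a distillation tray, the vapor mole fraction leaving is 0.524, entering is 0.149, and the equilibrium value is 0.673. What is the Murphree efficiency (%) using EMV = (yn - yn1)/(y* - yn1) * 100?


Murphree vapor efficiency: EMV = (y_n - y_(n-1)) / (y*_n - y_(n-1)) * 100
EMV = (0.524 - 0.149) / (0.673 - 0.149) * 100 = 0.375 / 0.524 * 100 = 71.56

71.56 %


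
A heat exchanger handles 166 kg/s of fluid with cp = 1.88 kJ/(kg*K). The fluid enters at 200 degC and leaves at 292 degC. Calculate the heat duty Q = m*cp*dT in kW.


Q = m_dot * cp * delta_T
delta_T = 292 - 200 = 92 K
Q = 166 * 1.88 * 92
= 312.08 * 92
= 28711.36 kW

28711.36 kW


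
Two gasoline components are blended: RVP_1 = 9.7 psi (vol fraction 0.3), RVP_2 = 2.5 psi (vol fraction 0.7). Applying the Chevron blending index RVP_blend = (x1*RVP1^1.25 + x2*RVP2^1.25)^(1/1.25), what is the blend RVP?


Chevron index: RVP_blend = (sum xi*RVPi^1.25)^(1/1.25)
RVP^1.25 terms: 0.3 * 9.7^1.25 + 0.7 * 2.5^1.25 = 7.33605
RVP_blend = 7.33605^(1/1.25) = 4.925

4.925 psi


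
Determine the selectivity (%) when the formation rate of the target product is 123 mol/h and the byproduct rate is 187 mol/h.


Selectivity = desired / (desired + undesired) * 100
Total products = 123 + 187 = 310 mol/h
S = 123 / 310 * 100
= 0.3968 * 100
= 39.68 %

39.68 %


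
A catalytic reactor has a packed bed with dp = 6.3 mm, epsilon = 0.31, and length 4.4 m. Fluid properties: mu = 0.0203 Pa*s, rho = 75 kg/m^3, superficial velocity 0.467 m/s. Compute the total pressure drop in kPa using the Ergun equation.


dp = 6.3 mm = 0.0063 m
Viscous term = 150*0.0203*0.467*(1-0.31)^2 / (0.0063^2*0.31^3) = 572580
Inertial term = 1.75*75*0.467^2*(1-0.31) / (0.0063*0.31^3) = 105234
dP/L = 572580 + 105234 = 677814 Pa/m
dP = 677814 * 4.4 / 1000 = 2982 kPa

2982 kPa


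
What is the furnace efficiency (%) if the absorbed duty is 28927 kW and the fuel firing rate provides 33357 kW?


Furnace efficiency = Q_absorbed / Q_fuel * 100
= 28927 / 33357 * 100 = 86.72

86.72 %


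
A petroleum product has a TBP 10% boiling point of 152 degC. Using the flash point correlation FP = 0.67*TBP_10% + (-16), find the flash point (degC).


FP = 0.67 * 152 + (-16) = 85.84

85.84 degC


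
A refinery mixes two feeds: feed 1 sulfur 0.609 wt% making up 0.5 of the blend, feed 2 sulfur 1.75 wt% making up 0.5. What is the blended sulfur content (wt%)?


Linear sulfur blending: S_blend = x1*S1 + x2*S2
Contribution 1: 0.5 * 0.609 = 0.3045 wt%
Contribution 2: 0.5 * 1.75 = 0.875 wt%
S_blend = 0.3045 + 0.875 = 1.1795

1.1795 wt%


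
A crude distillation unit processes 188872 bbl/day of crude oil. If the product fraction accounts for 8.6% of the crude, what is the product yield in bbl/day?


Crude throughput = 188872 bbl/day
Fraction yield = 8.6%
yield = throughput * fraction / 100
yield = 188872 * 8.6 / 100 = 16242.992

16242.992 bbl/day


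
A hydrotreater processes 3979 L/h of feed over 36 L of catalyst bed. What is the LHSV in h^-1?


LHSV = volumetric feed rate / catalyst volume
= 3979 L/h / 36 L
= 110.5 h^-1

110.5 h^-1


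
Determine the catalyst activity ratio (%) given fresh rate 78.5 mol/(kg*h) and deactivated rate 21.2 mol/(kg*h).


Activity (%) = (rate_used / rate_fresh) * 100
rate_used = 21.2, rate_fresh = 78.5
= (21.2 / 78.5) * 100
= 0.2701 * 100 = 27.01

27.01 %


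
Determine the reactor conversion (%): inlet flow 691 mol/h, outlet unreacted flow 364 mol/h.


X = (F_in - F_out) / F_in * 100
Moles reacted = 691 - 364 = 327
X = 327 / 691 * 100
= 0.4732 * 100
= 47.32 %

47.32 %


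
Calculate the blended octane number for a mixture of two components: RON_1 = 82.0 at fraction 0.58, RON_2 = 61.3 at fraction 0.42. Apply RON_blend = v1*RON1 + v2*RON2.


Linear blending: RON_blend = sum(vi * RONi)
Contribution 1: 0.58 * 82.0 = 47.56
Contribution 2: 0.42 * 61.3 = 25.746
RON_blend = 47.56 + 25.746 = 73.306

73.306


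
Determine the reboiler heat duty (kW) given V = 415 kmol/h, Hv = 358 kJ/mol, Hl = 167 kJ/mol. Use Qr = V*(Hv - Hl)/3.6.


Qr = 415 * (358 - 167) / 3.6 = 415 * 191 / 3.6 = 22020

22020 kW


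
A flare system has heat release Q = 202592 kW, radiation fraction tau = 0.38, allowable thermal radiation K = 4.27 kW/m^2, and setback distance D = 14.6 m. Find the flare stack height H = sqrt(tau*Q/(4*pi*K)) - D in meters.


tau*Q/(4*pi*K) = 0.38 * 202592 / (4 * pi * 4.27) = 1434.72
sqrt(1434.72) = 37.8777
H = 37.8777 - 14.6 = 23.28

23.28 m


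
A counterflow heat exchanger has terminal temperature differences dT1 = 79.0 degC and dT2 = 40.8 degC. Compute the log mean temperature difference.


LMTD = (dT1 - dT2) / ln(dT1/dT2)
= (79.0 - 40.8) / ln(79.0 / 40.8) = 38.2 / 0.660766 = 57.81

57.81 degC


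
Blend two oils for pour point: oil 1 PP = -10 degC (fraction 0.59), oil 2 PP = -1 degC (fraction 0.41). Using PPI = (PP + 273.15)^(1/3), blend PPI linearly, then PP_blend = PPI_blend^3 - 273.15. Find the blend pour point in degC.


PPI_1 = (-10 + 273.15)^(1/3) = 6.408176
PPI_2 = (-1 + 273.15)^(1/3) = 6.480414
PPI_blend = 0.59 * 6.408176 + 0.41 * 6.480414 = 6.437794
PP_blend = 6.437794^3 - 273.15 = 266.8156 - 273.15 = -6.33

-6.33 degC


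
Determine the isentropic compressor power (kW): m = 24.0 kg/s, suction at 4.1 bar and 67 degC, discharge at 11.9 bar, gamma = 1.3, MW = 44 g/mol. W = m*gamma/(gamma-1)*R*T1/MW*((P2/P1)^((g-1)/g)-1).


Isentropic work: W = m*(gamma/(gamma-1))*(R*T1/MW)*((P2/P1)^((gamma-1)/gamma) - 1)
T1 = 67 + 273.15 = 340.15 K
Pressure ratio = 11.9 / 4.1 = 2.90244
Exponent = (1.3 - 1)/1.3 = 0.230769
(P2/P1)^exp - 1 = 2.90244^0.230769 - 1 = 0.278767
W = 24.0 * 1.3 / 0.3 * 8.314 * 340.15 / 44 * 0.278767 = 1863

1863 kW


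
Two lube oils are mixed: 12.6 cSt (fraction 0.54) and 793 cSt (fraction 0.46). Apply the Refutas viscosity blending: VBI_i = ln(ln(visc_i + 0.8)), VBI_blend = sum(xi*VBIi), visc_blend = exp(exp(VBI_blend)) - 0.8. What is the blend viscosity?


Refutas method: VBN_i = 14.534*ln(ln(visc_i + 0.8)) + 10.975, blended linearly by mass fraction; since VBN is linear in VBI_i = ln(ln(visc_i + 0.8)) and the fractions sum to 1, blend VBI directly: visc = exp(exp(VBI_blend)) - 0.8
VBI_1 = ln(ln(12.6 + 0.8)) = 0.953685
VBI_2 = ln(ln(793 + 0.8)) = 1.89864
VBI_blend = 0.54 * 0.953685 + 0.46 * 1.89864 = 1.38836
visc_blend = exp(exp(1.38836)) - 0.8 = 54.25

54.25 cSt


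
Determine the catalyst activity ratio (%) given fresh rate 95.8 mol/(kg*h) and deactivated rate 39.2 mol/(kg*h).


Activity (%) = (rate_used / rate_fresh) * 100
rate_used = 39.2, rate_fresh = 95.8
= (39.2 / 95.8) * 100
= 0.4092 * 100 = 40.92

40.92 %


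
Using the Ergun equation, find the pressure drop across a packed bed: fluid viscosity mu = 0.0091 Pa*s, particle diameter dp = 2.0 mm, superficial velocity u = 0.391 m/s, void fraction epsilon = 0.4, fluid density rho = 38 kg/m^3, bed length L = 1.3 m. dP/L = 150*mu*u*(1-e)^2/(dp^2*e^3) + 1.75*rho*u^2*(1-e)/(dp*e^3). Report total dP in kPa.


dp = 2.0 mm = 0.002 m
Viscous term = 150*0.0091*0.391*(1-0.4)^2 / (0.002^2*0.4^3) = 750537
Inertial term = 1.75*38*0.391^2*(1-0.4) / (0.002*0.4^3) = 47655.9
dP/L = 750537 + 47655.9 = 798193 Pa/m
dP = 798193 * 1.3 / 1000 = 1038 kPa

1038 kPa


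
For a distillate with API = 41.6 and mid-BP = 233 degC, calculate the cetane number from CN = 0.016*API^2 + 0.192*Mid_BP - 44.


CN = 0.016 * 41.6^2 + 0.192 * 233 - 44
CN = 27.68896 + 44.736 - 44 = 28.42496

28.42496


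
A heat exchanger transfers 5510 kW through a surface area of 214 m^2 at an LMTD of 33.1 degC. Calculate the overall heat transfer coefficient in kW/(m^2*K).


From Q = U*A*LMTD, U = Q / (A * LMTD)
U = 5510 / (214 * 33.1) = 5510 / 7083.4 = 0.7779

0.7779 kW/(m^2*K)


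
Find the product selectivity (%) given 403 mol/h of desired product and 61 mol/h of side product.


Selectivity = desired / (desired + undesired) * 100
Total products = 403 + 61 = 464 mol/h
S = 403 / 464 * 100
= 0.8685 * 100
= 86.85 %

86.85 %


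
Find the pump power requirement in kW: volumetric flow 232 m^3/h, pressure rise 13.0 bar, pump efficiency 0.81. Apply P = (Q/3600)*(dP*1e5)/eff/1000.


Q = 232 / 3600 = 0.0644444 m^3/s
P = 0.0644444 * (13.0 * 1e5) / 0.81 / 1000 = 103.4

103.4 kW


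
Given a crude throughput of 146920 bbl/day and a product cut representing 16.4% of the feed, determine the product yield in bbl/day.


Crude throughput = 146920 bbl/day
Fraction yield = 16.4%
yield = throughput * fraction / 100
yield = 146920 * 16.4 / 100 = 24094.88

24094.88 bbl/day


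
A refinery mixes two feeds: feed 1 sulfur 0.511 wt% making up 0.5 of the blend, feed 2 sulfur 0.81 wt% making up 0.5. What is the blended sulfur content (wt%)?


Linear sulfur blending: S_blend = x1*S1 + x2*S2
Contribution 1: 0.5 * 0.511 = 0.2555 wt%
Contribution 2: 0.5 * 0.81 = 0.405 wt%
S_blend = 0.2555 + 0.405 = 0.6605

0.6605 wt%


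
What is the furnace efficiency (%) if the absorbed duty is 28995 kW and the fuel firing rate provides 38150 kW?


Furnace efficiency = Q_absorbed / Q_fuel * 100
= 28995 / 38150 * 100 = 76.00

76.00 %


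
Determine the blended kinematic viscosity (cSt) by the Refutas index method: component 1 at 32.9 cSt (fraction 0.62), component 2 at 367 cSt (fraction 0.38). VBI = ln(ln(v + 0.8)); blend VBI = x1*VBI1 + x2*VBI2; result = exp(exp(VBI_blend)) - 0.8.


Refutas method: VBN_i = 14.534*ln(ln(visc_i + 0.8)) + 10.975, blended linearly by mass fraction; since VBN is linear in VBI_i = ln(ln(visc_i + 0.8)) and the fractions sum to 1, blend VBI directly: visc = exp(exp(VBI_blend)) - 0.8
VBI_1 = ln(ln(32.9 + 0.8)) = 1.25775
VBI_2 = ln(ln(367 + 0.8)) = 1.77623
VBI_blend = 0.62 * 1.25775 + 0.38 * 1.77623 = 1.45477
visc_blend = exp(exp(1.45477)) - 0.8 = 71.69

71.69 cSt


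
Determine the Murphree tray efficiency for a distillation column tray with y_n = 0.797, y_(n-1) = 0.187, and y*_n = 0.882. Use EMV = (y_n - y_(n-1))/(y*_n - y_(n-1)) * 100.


Murphree vapor efficiency: EMV = (y_n - y_(n-1)) / (y*_n - y_(n-1)) * 100
EMV = (0.797 - 0.187) / (0.882 - 0.187) * 100 = 0.61 / 0.695 * 100 = 87.77

87.77 %


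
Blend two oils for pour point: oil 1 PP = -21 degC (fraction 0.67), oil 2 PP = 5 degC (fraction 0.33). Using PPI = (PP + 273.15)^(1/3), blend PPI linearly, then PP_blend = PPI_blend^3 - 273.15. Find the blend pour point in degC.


PPI_1 = (-21 + 273.15)^(1/3) = 6.317613
PPI_2 = (5 + 273.15)^(1/3) = 6.527693
PPI_blend = 0.67 * 6.317613 + 0.33 * 6.527693 = 6.386939
PP_blend = 6.386939^3 - 273.15 = 260.5423 - 273.15 = -12.61

-12.61 degC


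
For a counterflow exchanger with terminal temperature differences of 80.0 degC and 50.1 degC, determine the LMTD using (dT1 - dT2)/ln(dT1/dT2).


LMTD = (dT1 - dT2) / ln(dT1/dT2)
= (80.0 - 50.1) / ln(80.0 / 50.1) = 29.9 / 0.468006 = 63.89

63.89 degC


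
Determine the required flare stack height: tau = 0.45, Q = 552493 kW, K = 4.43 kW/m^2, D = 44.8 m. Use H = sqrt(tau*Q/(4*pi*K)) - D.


tau*Q/(4*pi*K) = 0.45 * 552493 / (4 * pi * 4.43) = 4466.07
sqrt(4466.07) = 66.8287
H = 66.8287 - 44.8 = 22.03

22.03 m


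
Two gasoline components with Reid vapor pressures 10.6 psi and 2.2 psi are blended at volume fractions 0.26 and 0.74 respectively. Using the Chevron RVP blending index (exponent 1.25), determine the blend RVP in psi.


Chevron index: RVP_blend = (sum xi*RVPi^1.25)^(1/1.25)
RVP^1.25 terms: 0.26 * 10.6^1.25 + 0.74 * 2.2^1.25 = 6.95557
RVP_blend = 6.95557^(1/1.25) = 4.719

4.719 psi


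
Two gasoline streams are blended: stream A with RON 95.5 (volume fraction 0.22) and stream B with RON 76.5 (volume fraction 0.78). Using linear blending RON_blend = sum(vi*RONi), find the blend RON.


Linear blending: RON_blend = sum(vi * RONi)
Contribution 1: 0.22 * 95.5 = 21.01
Contribution 2: 0.78 * 76.5 = 59.67
RON_blend = 21.01 + 59.67 = 80.68

80.68


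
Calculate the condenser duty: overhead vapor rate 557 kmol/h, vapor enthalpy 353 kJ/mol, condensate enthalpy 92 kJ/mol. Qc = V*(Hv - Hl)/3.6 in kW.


Qc = 557 * (353 - 92) / 3.6 = 557 * 261 / 3.6 = 40380

40380 kW


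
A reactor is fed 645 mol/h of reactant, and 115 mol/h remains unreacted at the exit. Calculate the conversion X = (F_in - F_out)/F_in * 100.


X = (F_in - F_out) / F_in * 100
Moles reacted = 645 - 115 = 530
X = 530 / 645 * 100
= 0.8217 * 100
= 82.17 %

82.17 %


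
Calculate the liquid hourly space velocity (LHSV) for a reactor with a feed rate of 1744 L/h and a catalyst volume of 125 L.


LHSV = volumetric feed rate / catalyst volume
= 1744 L/h / 125 L
= 13.95 h^-1

13.95 h^-1


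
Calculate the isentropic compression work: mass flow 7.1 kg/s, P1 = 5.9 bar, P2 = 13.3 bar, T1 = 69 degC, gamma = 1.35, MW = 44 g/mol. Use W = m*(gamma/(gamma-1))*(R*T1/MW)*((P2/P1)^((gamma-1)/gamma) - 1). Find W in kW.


Isentropic work: W = m*(gamma/(gamma-1))*(R*T1/MW)*((P2/P1)^((gamma-1)/gamma) - 1)
T1 = 69 + 273.15 = 342.15 K
Pressure ratio = 13.3 / 5.9 = 2.25424
Exponent = (1.35 - 1)/1.35 = 0.259259
(P2/P1)^exp - 1 = 2.25424^0.259259 - 1 = 0.234578
W = 7.1 * 1.35 / 0.35 * 8.314 * 342.15 / 44 * 0.234578 = 415.3

415.3 kW


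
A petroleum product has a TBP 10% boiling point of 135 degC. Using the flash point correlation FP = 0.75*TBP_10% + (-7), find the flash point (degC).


FP = 0.75 * 135 + (-7) = 94.25

94.25 degC


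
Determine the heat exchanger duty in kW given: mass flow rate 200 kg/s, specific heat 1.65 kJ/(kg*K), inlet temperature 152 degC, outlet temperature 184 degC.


Q = m_dot * cp * delta_T
delta_T = 184 - 152 = 32 K
Q = 200 * 1.65 * 32
= 330 * 32
= 10560 kW

10560 kW


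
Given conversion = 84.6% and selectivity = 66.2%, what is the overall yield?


Overall yield = conversion (%) * selectivity (%) / 100
Conversion = 84.6%, Selectivity = 66.2%
Y = 84.6 * 66.2 / 100
= 56.0052 %

56.0052 %


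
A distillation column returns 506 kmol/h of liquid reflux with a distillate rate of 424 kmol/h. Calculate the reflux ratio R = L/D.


Reflux ratio definition: R = L / D (liquid returned / distillate withdrawn)
L = 506 kmol/h, D = 424 kmol/h
R = 506 / 424 = 1.193

1.193


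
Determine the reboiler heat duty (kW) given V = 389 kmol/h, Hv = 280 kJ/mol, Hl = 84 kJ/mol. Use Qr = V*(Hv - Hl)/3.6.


Qr = 389 * (280 - 84) / 3.6 = 389 * 196 / 3.6 = 21180

21180 kW


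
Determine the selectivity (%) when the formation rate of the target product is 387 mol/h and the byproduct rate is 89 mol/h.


Selectivity = desired / (desired + undesired) * 100
Total products = 387 + 89 = 476 mol/h
S = 387 / 476 * 100
= 0.8130 * 100
= 81.30 %

81.30 %


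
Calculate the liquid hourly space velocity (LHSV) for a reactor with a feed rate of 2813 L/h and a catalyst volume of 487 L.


LHSV = volumetric feed rate / catalyst volume
= 2813 L/h / 487 L
= 5.776 h^-1

5.776 h^-1


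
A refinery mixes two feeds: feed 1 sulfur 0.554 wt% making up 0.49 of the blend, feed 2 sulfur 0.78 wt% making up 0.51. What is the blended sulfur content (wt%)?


Linear sulfur blending: S_blend = x1*S1 + x2*S2
Contribution 1: 0.49 * 0.554 = 0.27146 wt%
Contribution 2: 0.51 * 0.78 = 0.3978 wt%
S_blend = 0.27146 + 0.3978 = 0.66926

0.66926 wt%


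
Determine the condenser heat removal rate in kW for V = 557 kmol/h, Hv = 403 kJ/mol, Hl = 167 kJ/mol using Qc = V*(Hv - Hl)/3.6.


Qc = 557 * (403 - 167) / 3.6 = 557 * 236 / 3.6 = 36510

36510 kW


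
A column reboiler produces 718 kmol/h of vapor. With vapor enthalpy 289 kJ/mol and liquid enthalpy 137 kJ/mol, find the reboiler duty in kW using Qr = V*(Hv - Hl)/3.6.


Qr = 718 * (289 - 137) / 3.6 = 718 * 152 / 3.6 = 30320

30320 kW


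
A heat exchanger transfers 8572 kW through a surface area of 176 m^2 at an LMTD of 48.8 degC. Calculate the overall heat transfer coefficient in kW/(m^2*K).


From Q = U*A*LMTD, U = Q / (A * LMTD)
U = 8572 / (176 * 48.8) = 8572 / 8588.8 = 0.9980

0.9980 kW/(m^2*K)


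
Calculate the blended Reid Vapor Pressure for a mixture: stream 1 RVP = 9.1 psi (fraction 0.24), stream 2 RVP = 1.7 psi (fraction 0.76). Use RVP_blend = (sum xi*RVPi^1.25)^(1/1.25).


Chevron index: RVP_blend = (sum xi*RVPi^1.25)^(1/1.25)
RVP^1.25 terms: 0.24 * 9.1^1.25 + 0.76 * 1.7^1.25 = 5.26854
RVP_blend = 5.26854^(1/1.25) = 3.779

3.779 psi


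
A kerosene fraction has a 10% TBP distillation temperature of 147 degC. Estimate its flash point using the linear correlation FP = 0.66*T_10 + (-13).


FP = 0.66 * 147 + (-13) = 84.02

84.02 degC


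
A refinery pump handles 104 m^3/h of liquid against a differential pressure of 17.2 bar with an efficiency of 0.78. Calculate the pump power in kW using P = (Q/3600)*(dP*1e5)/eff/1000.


Q = 104 / 3600 = 0.0288889 m^3/s
P = 0.0288889 * (17.2 * 1e5) / 0.78 / 1000 = 63.70

63.70 kW


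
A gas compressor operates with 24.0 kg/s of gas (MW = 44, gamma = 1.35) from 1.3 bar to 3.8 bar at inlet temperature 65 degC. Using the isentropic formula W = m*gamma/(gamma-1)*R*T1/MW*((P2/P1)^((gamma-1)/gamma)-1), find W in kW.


Isentropic work: W = m*(gamma/(gamma-1))*(R*T1/MW)*((P2/P1)^((gamma-1)/gamma) - 1)
T1 = 65 + 273.15 = 338.15 K
Pressure ratio = 3.8 / 1.3 = 2.92308
Exponent = (1.35 - 1)/1.35 = 0.259259
(P2/P1)^exp - 1 = 2.92308^0.259259 - 1 = 0.320606
W = 24.0 * 1.35 / 0.35 * 8.314 * 338.15 / 44 * 0.320606 = 1896

1896 kW


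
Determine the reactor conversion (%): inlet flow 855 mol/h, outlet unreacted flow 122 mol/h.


X = (F_in - F_out) / F_in * 100
Moles reacted = 855 - 122 = 733
X = 733 / 855 * 100
= 0.8573 * 100
= 85.73 %

85.73 %


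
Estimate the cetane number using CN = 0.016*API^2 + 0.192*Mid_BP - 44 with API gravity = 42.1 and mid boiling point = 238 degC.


CN = 0.016 * 42.1^2 + 0.192 * 238 - 44
CN = 28.35856 + 45.696 - 44 = 30.05456

30.05456


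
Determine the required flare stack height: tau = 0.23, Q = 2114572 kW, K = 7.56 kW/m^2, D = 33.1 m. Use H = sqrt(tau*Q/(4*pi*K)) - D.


tau*Q/(4*pi*K) = 0.23 * 2114572 / (4 * pi * 7.56) = 5119.4
sqrt(5119.4) = 71.55
H = 71.55 - 33.1 = 38.45

38.45 m


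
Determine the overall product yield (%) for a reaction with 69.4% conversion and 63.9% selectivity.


Overall yield = conversion (%) * selectivity (%) / 100
Conversion = 69.4%, Selectivity = 63.9%
Y = 69.4 * 63.9 / 100
= 44.3466 %

44.3466 %


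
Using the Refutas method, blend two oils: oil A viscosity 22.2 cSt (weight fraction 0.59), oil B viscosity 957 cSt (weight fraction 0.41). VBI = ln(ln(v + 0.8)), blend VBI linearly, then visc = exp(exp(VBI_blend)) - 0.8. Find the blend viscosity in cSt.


Refutas method: VBN_i = 14.534*ln(ln(visc_i + 0.8)) + 10.975, blended linearly by mass fraction; since VBN is linear in VBI_i = ln(ln(visc_i + 0.8)) and the fractions sum to 1, blend VBI directly: visc = exp(exp(VBI_blend)) - 0.8
VBI_1 = ln(ln(22.2 + 0.8)) = 1.14279
VBI_2 = ln(ln(957 + 0.8)) = 1.92638
VBI_blend = 0.59 * 1.14279 + 0.41 * 1.92638 = 1.46406
visc_blend = exp(exp(1.46406)) - 0.8 = 74.65

74.65 cSt


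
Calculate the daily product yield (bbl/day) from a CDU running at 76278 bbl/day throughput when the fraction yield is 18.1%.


Crude throughput = 76278 bbl/day
Fraction yield = 18.1%
yield = throughput * fraction / 100
yield = 76278 * 18.1 / 100 = 13806.318

13806.318 bbl/day


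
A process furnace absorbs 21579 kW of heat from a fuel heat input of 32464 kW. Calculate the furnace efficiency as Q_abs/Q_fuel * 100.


Furnace efficiency = Q_absorbed / Q_fuel * 100
= 21579 / 32464 * 100 = 66.47

66.47 %


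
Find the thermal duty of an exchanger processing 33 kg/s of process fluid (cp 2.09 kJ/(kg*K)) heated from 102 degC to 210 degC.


Q = m_dot * cp * delta_T
delta_T = 210 - 102 = 108 K
Q = 33 * 2.09 * 108
= 68.97 * 108
= 7448.76 kW

7448.76 kW


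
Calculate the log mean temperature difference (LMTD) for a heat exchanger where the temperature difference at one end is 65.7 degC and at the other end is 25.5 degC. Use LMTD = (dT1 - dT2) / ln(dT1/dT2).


LMTD = (dT1 - dT2) / ln(dT1/dT2)
= (65.7 - 25.5) / ln(65.7 / 25.5) = 40.2 / 0.94642 = 42.48

42.48 degC


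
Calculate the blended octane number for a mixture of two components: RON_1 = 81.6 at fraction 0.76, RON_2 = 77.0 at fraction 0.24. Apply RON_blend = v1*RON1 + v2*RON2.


Linear blending: RON_blend = sum(vi * RONi)
Contribution 1: 0.76 * 81.6 = 62.016
Contribution 2: 0.24 * 77.0 = 18.48
RON_blend = 62.016 + 18.48 = 80.496

80.496


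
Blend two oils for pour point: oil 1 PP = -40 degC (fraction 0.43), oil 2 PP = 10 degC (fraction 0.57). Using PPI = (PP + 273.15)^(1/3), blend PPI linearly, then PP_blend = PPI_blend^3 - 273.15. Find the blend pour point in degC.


PPI_1 = (-40 + 273.15)^(1/3) = 6.15477
PPI_2 = (10 + 273.15)^(1/3) = 6.566574
PPI_blend = 0.43 * 6.15477 + 0.57 * 6.566574 = 6.389498
PP_blend = 6.389498^3 - 273.15 = 260.8556 - 273.15 = -12.29

-12.29 degC


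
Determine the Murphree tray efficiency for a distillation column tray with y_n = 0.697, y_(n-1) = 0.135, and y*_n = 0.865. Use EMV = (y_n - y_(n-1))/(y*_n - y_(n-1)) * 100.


Murphree vapor efficiency: EMV = (y_n - y_(n-1)) / (y*_n - y_(n-1)) * 100
EMV = (0.697 - 0.135) / (0.865 - 0.135) * 100 = 0.562 / 0.73 * 100 = 76.99

76.99 %


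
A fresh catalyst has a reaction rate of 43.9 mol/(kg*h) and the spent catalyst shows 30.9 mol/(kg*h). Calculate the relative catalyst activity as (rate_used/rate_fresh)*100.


Activity (%) = (rate_used / rate_fresh) * 100
rate_used = 30.9, rate_fresh = 43.9
= (30.9 / 43.9) * 100
= 0.7039 * 100 = 70.39

70.39 %


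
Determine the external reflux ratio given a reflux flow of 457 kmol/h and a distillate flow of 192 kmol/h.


Reflux ratio definition: R = L / D (liquid returned / distillate withdrawn)
L = 457 kmol/h, D = 192 kmol/h
R = 457 / 192 = 2.380

2.380


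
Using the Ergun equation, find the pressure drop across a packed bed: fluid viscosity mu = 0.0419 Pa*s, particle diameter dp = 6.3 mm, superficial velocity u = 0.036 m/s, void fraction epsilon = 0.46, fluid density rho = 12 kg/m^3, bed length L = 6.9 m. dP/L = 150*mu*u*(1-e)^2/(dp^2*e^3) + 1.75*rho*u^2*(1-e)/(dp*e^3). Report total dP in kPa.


dp = 6.3 mm = 0.0063 m
Viscous term = 150*0.0419*0.036*(1-0.46)^2 / (0.0063^2*0.46^3) = 17078.1
Inertial term = 1.75*12*0.036^2*(1-0.46) / (0.0063*0.46^3) = 23.9665
dP/L = 17078.1 + 23.9665 = 17102.1 Pa/m
dP = 17102.1 * 6.9 / 1000 = 118.0 kPa

118.0 kPa


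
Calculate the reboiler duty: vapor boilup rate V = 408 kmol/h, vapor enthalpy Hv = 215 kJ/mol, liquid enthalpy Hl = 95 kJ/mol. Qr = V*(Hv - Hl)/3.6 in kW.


Qr = 408 * (215 - 95) / 3.6 = 408 * 120 / 3.6 = 13600

13600 kW


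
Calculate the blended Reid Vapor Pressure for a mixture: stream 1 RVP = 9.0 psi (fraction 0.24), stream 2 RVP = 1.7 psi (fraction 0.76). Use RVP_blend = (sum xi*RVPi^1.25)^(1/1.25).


Chevron index: RVP_blend = (sum xi*RVPi^1.25)^(1/1.25)
RVP^1.25 terms: 0.24 * 9.0^1.25 + 0.76 * 1.7^1.25 = 5.21651
RVP_blend = 5.21651^(1/1.25) = 3.749

3.749 psi
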